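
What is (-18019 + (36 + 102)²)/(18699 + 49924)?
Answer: 1025/68623 ≈ 0.014937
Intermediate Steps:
(-18019 + (36 + 102)²)/(18699 + 49924) = (-18019 + 138²)/68623 = (-18019 + 19044)*(1/68623) = 1025*(1/68623) = 1025/68623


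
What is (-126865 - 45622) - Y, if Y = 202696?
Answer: -375183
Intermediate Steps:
(-126865 - 45622) - Y = (-126865 - 45622) - 1*202696 = -172487 - 202696 = -375183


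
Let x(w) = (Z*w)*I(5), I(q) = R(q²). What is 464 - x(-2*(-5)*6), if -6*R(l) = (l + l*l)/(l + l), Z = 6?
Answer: 1244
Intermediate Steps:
R(l) = -(l + l²)/(12*l) (R(l) = -(l + l*l)/(6*(l + l)) = -(l + l²)/(6*(2*l)) = -(l + l²)*1/(2*l)/6 = -(l + l²)/(12*l))
I(q) = -1/12 - q²/12
x(w) = -13*w (x(w) = (6*w)*(-1/12 - 1/12*5²) = (6*w)*(-1/12 - 1/12*25) = (6*w)*(-1/12 - 25/12) = (6*w)*(-13/6) = -13*w)
464 - x(-2*(-5)*6) = 464 - (-13)*-2*(-5)*6 = 464 - (-13)*10*6 = 464 - (-13)*60 = 464 - 1*(-780) = 464 + 780 = 1244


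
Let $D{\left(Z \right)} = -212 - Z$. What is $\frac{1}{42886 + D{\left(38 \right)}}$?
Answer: $\frac{1}{42636} \approx 2.3454 \cdot 10^{-5}$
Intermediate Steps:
$\frac{1}{42886 + D{\left(38 \right)}} = \frac{1}{42886 - 250} = \frac{1}{42636}$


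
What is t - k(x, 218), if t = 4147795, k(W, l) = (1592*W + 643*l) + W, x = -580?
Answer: 4931561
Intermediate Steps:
k(W, l) = 643*l + 1593*W (k(W, l) = (643*l + 1592*W) + W = 643*l + 1593*W)
t - k(x, 218) = 4147795 - (643*218 + 1593*(-580)) = 4147795 - (140174 - 923940) = 4147795 - 1*(-783766) = 4147795 + 783766 = 4931561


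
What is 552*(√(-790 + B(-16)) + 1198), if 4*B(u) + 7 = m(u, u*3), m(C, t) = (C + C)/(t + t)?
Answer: 661296 + 920*I*√285 ≈ 6.613e+5 + 15531.0*I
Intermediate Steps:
m(C, t) = C/t (m(C, t) = (2*C)/((2*t)) = (2*C)*(1/(2*t)) = C/t)
B(u) = -5/3 (B(u) = -7/4 + (u/((u*3)))/4 = -7/4 + (u/((3*u)))/4 = -7/4 + (u*(1/(3*u)))/4 = -7/4 + (¼)*(⅓) = -7/4 + 1/12 = -5/3)
552*(√(-790 + B(-16)) + 1198) = 552*(√(-790 - 5/3) + 1198) = 552*(√(-2375/3) + 1198) = 552*(5*I*√285/3 + 1198) = 552*(1198 + 5*I*√285/3) = 661296 + 920*I*√285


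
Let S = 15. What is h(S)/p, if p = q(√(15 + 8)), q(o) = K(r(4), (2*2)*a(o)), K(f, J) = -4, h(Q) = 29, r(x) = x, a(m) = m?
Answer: -29/4 ≈ -7.2500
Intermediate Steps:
q(o) = -4
p = -4
h(S)/p = 29/(-4) = 29*(-¼) = -29/4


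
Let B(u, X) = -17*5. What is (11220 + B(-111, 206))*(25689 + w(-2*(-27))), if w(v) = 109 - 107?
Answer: 286069285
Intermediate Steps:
w(v) = 2
B(u, X) = -85
(11220 + B(-111, 206))*(25689 + w(-2*(-27))) = (11220 - 85)*(25689 + 2) = 11135*25691 = 286069285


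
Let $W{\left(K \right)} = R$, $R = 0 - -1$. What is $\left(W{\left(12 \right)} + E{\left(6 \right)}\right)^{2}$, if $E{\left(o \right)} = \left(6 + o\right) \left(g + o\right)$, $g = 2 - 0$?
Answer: $9409$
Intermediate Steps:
$g = 2$ ($g = 2 + 0 = 2$)
$R = 1$ ($R = 0 + 1 = 1$)
$W{\left(K \right)} = 1$
$E{\left(o \right)} = \left(2 + o\right) \left(6 + o\right)$ ($E{\left(o \right)} = \left(6 + o\right) \left(2 + o\right) = \left(2 + o\right) \left(6 + o\right)$)
$\left(W{\left(12 \right)} + E{\left(6 \right)}\right)^{2} = \left(1 + \left(12 + 6^{2} + 8 \cdot 6\right)\right)^{2} = \left(1 + \left(12 + 36 + 48\right)\right)^{2} = \left(1 + 96\right)^{2} = 97^{2} = 9409$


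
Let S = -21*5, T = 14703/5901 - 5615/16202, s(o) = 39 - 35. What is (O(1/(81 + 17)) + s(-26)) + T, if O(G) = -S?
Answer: 3542118703/31869334 ≈ 111.15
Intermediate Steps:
s(o) = 4
T = 68361297/31869334 (T = 14703*(1/5901) - 5615*1/16202 = 4901/1967 - 5615/16202 = 68361297/31869334 ≈ 2.1451)
S = -105
O(G) = 105 (O(G) = -1*(-105) = 105)
(O(1/(81 + 17)) + s(-26)) + T = (105 + 4) + 68361297/31869334 = 109 + 68361297/31869334 = 3542118703/31869334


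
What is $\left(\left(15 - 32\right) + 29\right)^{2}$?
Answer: $144$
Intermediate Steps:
$\left(\left(15 - 32\right) + 29\right)^{2} = \left(-17 + 29\right)^{2} = 12^{2} = 144$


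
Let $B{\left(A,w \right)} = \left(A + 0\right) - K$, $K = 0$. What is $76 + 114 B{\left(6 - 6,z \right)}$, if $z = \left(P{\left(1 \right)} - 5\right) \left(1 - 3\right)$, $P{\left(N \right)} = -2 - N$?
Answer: $76$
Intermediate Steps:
$z = 16$ ($z = \left(\left(-2 - 1\right) - 5\right) \left(1 - 3\right) = \left(\left(-2 - 1\right) - 5\right) \left(-2\right) = \left(-3 - 5\right) \left(-2\right) = \left(-8\right) \left(-2\right) = 16$)
$B{\left(A,w \right)} = A$ ($B{\left(A,w \right)} = \left(A + 0\right) - 0 = A + 0 = A$)
$76 + 114 B{\left(6 - 6,z \right)} = 76 + 114 \left(6 - 6\right) = 76 + 114 \cdot 0 = 76 + 0 = 76$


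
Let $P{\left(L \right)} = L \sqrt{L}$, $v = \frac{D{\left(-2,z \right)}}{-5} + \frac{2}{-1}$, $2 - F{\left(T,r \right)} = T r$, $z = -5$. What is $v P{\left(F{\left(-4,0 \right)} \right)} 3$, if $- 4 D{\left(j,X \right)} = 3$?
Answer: $- \frac{111 \sqrt{2}}{10} \approx -15.698$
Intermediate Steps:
$D{\left(j,X \right)} = - \frac{3}{4}$ ($D{\left(j,X \right)} = \left(- \frac{1}{4}\right) 3 = - \frac{3}{4}$)
$F{\left(T,r \right)} = 2 - T r$
$v = - \frac{37}{20}$ ($v = - \frac{3}{4 \left(-5\right)} + \frac{2}{-1} = \left(- \frac{3}{4}\right) \left(- \frac{1}{5}\right) + 2 \left(-1\right) = \frac{3}{20} - 2 = - \frac{37}{20} \approx -1.85$)
$P{\left(L \right)} = L^{\frac{3}{2}}$
$v P{\left(F{\left(-4,0 \right)} \right)} 3 = - \frac{37 \left(2 - \left(-4\right) 0\right)^{\frac{3}{2}}}{20} \cdot 3 = - \frac{37 \left(2 + 0\right)^{\frac{3}{2}}}{20} \cdot 3 = - \frac{37 \cdot 2^{\frac{3}{2}}}{20} \cdot 3 = - \frac{37 \cdot 2 \sqrt{2}}{20} \cdot 3 = - \frac{37 \sqrt{2}}{10} \cdot 3 = - \frac{111 \sqrt{2}}{10}$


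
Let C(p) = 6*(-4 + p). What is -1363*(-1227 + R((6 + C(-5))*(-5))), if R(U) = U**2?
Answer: -76836399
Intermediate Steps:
C(p) = -24 + 6*p
-1363*(-1227 + R((6 + C(-5))*(-5))) = -1363*(-1227 + ((6 + (-24 + 6*(-5)))*(-5))**2) = -1363*(-1227 + ((6 + (-24 - 30))*(-5))**2) = -1363*(-1227 + ((6 - 54)*(-5))**2) = -1363*(-1227 + (-48*(-5))**2) = -1363*(-1227 + 240**2) = -1363*(-1227 + 57600) = -1363*56373 = -76836399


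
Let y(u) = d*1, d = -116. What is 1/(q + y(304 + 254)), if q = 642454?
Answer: 1/642338 ≈ 1.5568e-6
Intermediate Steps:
y(u) = -116 (y(u) = -116*1 = -116)
1/(q + y(304 + 254)) = 1/(642454 - 116) = 1/642338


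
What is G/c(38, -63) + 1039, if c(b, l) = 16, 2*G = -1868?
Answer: 7845/8 ≈ 980.63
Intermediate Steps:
G = -934 (G = (½)*(-1868) = -934)
G/c(38, -63) + 1039 = -934/16 + 1039 = -934*1/16 + 1039 = -467/8 + 1039 = 7845/8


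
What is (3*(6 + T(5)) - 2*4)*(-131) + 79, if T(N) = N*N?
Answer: -11056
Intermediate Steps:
T(N) = N²
(3*(6 + T(5)) - 2*4)*(-131) + 79 = (3*(6 + 5²) - 2*4)*(-131) + 79 = (3*(6 + 25) - 8)*(-131) + 79 = (3*31 - 8)*(-131) + 79 = (93 - 8)*(-131) + 79 = 85*(-131) + 79 = -11135 + 79 = -11056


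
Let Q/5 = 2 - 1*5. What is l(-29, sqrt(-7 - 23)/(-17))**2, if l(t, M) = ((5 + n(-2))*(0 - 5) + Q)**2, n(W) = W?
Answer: 810000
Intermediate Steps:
Q = -15 (Q = 5*(2 - 1*5) = 5*(2 - 5) = 5*(-3) = -15)
l(t, M) = 900 (l(t, M) = ((5 - 2)*(0 - 5) - 15)**2 = (3*(-5) - 15)**2 = (-15 - 15)**2 = (-30)**2 = 900)
l(-29, sqrt(-7 - 23)/(-17))**2 = 900**2 = 810000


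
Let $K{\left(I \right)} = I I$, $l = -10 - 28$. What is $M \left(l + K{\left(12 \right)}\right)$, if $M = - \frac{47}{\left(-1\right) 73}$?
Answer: $\frac{4982}{73} \approx 68.247$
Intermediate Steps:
$M = \frac{47}{73}$ ($M = - \frac{47}{-73} = \left(-47\right) \left(- \frac{1}{73}\right) = \frac{47}{73} \approx 0.64384$)
$l = -38$ ($l = -10 - 28 = -38$)
$K{\left(I \right)} = I^{2}$
$M \left(l + K{\left(12 \right)}\right) = \frac{47 \left(-38 + 12^{2}\right)}{73} = \frac{47 \left(-38 + 144\right)}{73} = \frac{47}{73} \cdot 106 = \frac{4982}{73}$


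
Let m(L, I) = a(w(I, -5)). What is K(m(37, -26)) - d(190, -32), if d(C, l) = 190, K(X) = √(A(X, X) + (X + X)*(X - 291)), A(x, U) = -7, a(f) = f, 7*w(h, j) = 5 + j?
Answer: -190 + I*√7 ≈ -190.0 + 2.6458*I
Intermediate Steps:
w(h, j) = 5/7 + j/7 (w(h, j) = (5 + j)/7 = 5/7 + j/7)
m(L, I) = 0 (m(L, I) = 5/7 + (⅐)*(-5) = 5/7 - 5/7 = 0)
K(X) = √(-7 + 2*X*(-291 + X)) (K(X) = √(-7 + (X + X)*(X - 291)) = √(-7 + (2*X)*(-291 + X)) = √(-7 + 2*X*(-291 + X)))
K(m(37, -26)) - d(190, -32) = √(-7 - 582*0 + 2*0²) - 1*190 = √(-7 + 0 + 2*0) - 190 = √(-7 + 0 + 0) - 190 = √(-7) - 190 = I*√7 - 190 = -190 + I*√7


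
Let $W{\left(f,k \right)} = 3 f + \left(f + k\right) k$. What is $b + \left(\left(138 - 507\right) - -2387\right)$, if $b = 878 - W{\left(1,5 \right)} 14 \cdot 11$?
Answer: $-2186$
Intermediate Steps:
$W{\left(f,k \right)} = 3 f + k \left(f + k\right)$
$b = -4204$ ($b = 878 - \left(5^{2} + 3 \cdot 1 + 1 \cdot 5\right) 14 \cdot 11 = 878 - \left(25 + 3 + 5\right) 14 \cdot 11 = 878 - 33 \cdot 14 \cdot 11 = 878 - 462 \cdot 11 = 878 - 5082 = -4204$)
$b + \left(\left(138 - 507\right) - -2387\right) = -4204 + \left(\left(138 - 507\right) - -2387\right) = -4204 + \left(-369 + 2387\right) = -4204 + 2018 = -2186$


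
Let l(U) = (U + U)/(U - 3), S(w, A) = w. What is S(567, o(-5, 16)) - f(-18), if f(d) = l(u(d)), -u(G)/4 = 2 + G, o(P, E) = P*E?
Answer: 34459/61 ≈ 564.90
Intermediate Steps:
o(P, E) = E*P
u(G) = -8 - 4*G (u(G) = -4*(2 + G) = -8 - 4*G)
l(U) = 2*U/(-3 + U) (l(U) = (2*U)/(-3 + U) = 2*U/(-3 + U))
f(d) = 2*(-8 - 4*d)/(-11 - 4*d) (f(d) = 2*(-8 - 4*d)/(-3 + (-8 - 4*d)) = 2*(-8 - 4*d)/(-11 - 4*d))
S(567, o(-5, 16)) - f(-18) = 567 - 8*(2 - 18)/(11 + 4*(-18)) = 567 - 8*(-16)/(11 - 72) = 567 - 8*(-16)/(-61) = 567 - 8*(-1)*(-16)/61 = 567 - 1*128/61 = 567 - 128/61 = 34459/61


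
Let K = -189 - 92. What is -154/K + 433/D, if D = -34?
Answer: -116437/9554 ≈ -12.187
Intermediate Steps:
K = -281
-154/K + 433/D = -154/(-281) + 433/(-34) = -154*(-1/281) + 433*(-1/34) = 154/281 - 433/34 = -116437/9554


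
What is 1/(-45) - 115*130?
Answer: -672751/45 ≈ -14950.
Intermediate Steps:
1/(-45) - 115*130 = -1/45 - 14950 = -672751/45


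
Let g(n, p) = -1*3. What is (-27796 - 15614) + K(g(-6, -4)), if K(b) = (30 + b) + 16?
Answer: -43367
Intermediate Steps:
g(n, p) = -3
K(b) = 46 + b
(-27796 - 15614) + K(g(-6, -4)) = (-27796 - 15614) + (46 - 3) = -43410 + 43 = -43367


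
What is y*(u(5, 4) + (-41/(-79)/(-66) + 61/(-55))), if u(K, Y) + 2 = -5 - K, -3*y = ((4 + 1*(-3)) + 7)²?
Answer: 10942688/39105 ≈ 279.83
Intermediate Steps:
y = -64/3 (y = -((4 + 1*(-3)) + 7)²/3 = -((4 - 3) + 7)²/3 = -(1 + 7)²/3 = -⅓*8² = -⅓*64 = -64/3 ≈ -21.333)
u(K, Y) = -7 - K (u(K, Y) = -2 + (-5 - K) = -7 - K)
y*(u(5, 4) + (-41/(-79)/(-66) + 61/(-55))) = -64*((-7 - 1*5) + (-41/(-79)/(-66) + 61/(-55)))/3 = -64*((-7 - 5) + (-41*(-1/79)*(-1/66) + 61*(-1/55)))/3 = -64*(-12 + ((41/79)*(-1/66) - 61/55))/3 = -64*(-12 + (-41/5214 - 61/55))/3 = -64*(-12 - 29119/26070)/3 = -64/3*(-341959/26070) = 10942688/39105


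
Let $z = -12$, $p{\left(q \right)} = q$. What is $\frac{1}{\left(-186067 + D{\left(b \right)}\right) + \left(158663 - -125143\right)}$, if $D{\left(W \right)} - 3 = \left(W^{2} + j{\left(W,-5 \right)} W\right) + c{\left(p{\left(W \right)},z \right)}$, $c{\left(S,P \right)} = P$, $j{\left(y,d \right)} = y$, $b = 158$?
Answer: $\frac{1}{147658} \approx 6.7724 \cdot 10^{-6}$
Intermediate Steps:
$D{\left(W \right)} = -9 + 2 W^{2}$ ($D{\left(W \right)} = 3 - \left(12 - W^{2} - W W\right) = 3 + \left(\left(W^{2} + W^{2}\right) - 12\right) = 3 + \left(2 W^{2} - 12\right) = 3 + \left(-12 + 2 W^{2}\right) = -9 + 2 W^{2}$)
$\frac{1}{\left(-186067 + D{\left(b \right)}\right) + \left(158663 - -125143\right)} = \frac{1}{\left(-186067 - \left(9 - 2 \cdot 158^{2}\right)\right) + \left(158663 - -125143\right)} = \frac{1}{\left(-186067 + \left(-9 + 2 \cdot 24964\right)\right) + \left(158663 + 125143\right)} = \frac{1}{\left(-186067 + \left(-9 + 49928\right)\right) + 283806} = \frac{1}{\left(-186067 + 49919\right) + 283806} = \frac{1}{-136148 + 283806} = \frac{1}{147658}$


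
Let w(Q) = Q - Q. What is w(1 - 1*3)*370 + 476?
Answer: 476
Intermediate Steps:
w(Q) = 0
w(1 - 1*3)*370 + 476 = 0*370 + 476 = 0 + 476 = 476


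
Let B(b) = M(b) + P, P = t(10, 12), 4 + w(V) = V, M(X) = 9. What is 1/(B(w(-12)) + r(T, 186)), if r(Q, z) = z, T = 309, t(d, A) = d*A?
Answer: 1/315 ≈ 0.0031746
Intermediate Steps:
t(d, A) = A*d
w(V) = -4 + V
P = 120 (P = 12*10 = 120)
B(b) = 129 (B(b) = 9 + 120 = 129)
1/(B(w(-12)) + r(T, 186)) = 1/(129 + 186) = 1/315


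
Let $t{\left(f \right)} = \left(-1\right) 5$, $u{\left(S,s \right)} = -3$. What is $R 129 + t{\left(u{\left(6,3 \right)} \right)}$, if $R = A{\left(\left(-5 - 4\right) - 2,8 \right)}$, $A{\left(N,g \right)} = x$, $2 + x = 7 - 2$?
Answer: $382$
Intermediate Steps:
$x = 3$ ($x = -2 + \left(7 - 2\right) = -2 + 5 = 3$)
$A{\left(N,g \right)} = 3$
$R = 3$
$t{\left(f \right)} = -5$
$R 129 + t{\left(u{\left(6,3 \right)} \right)} = 3 \cdot 129 - 5 = 387 - 5 = 382$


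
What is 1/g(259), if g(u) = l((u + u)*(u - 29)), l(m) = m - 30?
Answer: 1/119110 ≈ 8.3956e-6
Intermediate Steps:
l(m) = -30 + m
g(u) = -30 + 2*u*(-29 + u) (g(u) = -30 + (u + u)*(u - 29) = -30 + (2*u)*(-29 + u) = -30 + 2*u*(-29 + u))
1/g(259) = 1/(-30 + 2*259*(-29 + 259)) = 1/(-30 + 2*259*230) = 1/(-30 + 119140) = 1/119110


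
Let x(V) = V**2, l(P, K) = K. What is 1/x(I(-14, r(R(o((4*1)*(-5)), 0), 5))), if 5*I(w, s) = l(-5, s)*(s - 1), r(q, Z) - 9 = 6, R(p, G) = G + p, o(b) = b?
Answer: 1/1764 ≈ 0.00056689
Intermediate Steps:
r(q, Z) = 15 (r(q, Z) = 9 + 6 = 15)
I(w, s) = s*(-1 + s)/5 (I(w, s) = (s*(s - 1))/5 = (s*(-1 + s))/5 = s*(-1 + s)/5)
1/x(I(-14, r(R(o((4*1)*(-5)), 0), 5))) = 1/(((1/5)*15*(-1 + 15))**2) = 1/(((1/5)*15*14)**2) = 1/(42**2) = 1/1764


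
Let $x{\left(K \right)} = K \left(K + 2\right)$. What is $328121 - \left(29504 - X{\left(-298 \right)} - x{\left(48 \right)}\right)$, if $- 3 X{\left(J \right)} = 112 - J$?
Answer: $\frac{902641}{3} \approx 3.0088 \cdot 10^{5}$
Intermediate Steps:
$x{\left(K \right)} = K \left(2 + K\right)$
$X{\left(J \right)} = - \frac{112}{3} + \frac{J}{3}$ ($X{\left(J \right)} = - \frac{112 - J}{3} = - \frac{112}{3} + \frac{J}{3}$)
$328121 - \left(29504 - X{\left(-298 \right)} - x{\left(48 \right)}\right) = 328121 - \left(\frac{88922}{3} - 48 \left(2 + 48\right)\right) = 328121 + \left(\left(\left(- \frac{112}{3} - \frac{298}{3}\right) + 48 \cdot 50\right) - 29504\right) = 328121 + \left(\left(- \frac{410}{3} + 2400\right) - 29504\right) = 328121 + \left(\frac{6790}{3} - 29504\right) = 328121 - \frac{81722}{3} = \frac{902641}{3}$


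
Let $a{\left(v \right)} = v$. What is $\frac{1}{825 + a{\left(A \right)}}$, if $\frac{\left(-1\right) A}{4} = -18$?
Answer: $\frac{1}{897} \approx 0.0011148$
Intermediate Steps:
$A = 72$ ($A = \left(-4\right) \left(-18\right) = 72$)
$\frac{1}{825 + a{\left(A \right)}} = \frac{1}{825 + 72} = \frac{1}{897}$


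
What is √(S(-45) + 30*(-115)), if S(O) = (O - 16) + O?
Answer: 2*I*√889 ≈ 59.632*I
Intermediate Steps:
S(O) = -16 + 2*O (S(O) = (-16 + O) + O = -16 + 2*O)
√(S(-45) + 30*(-115)) = √((-16 + 2*(-45)) + 30*(-115)) = √((-16 - 90) - 3450) = √(-106 - 3450) = √(-3556) = 2*I*√889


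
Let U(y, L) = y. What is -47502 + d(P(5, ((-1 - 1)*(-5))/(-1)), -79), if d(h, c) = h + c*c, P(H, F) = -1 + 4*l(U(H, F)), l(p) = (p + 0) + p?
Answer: -41222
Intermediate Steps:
l(p) = 2*p (l(p) = p + p = 2*p)
P(H, F) = -1 + 8*H (P(H, F) = -1 + 4*(2*H) = -1 + 8*H)
d(h, c) = h + c**2
-47502 + d(P(5, ((-1 - 1)*(-5))/(-1)), -79) = -47502 + ((-1 + 8*5) + (-79)**2) = -47502 + ((-1 + 40) + 6241) = -47502 + (39 + 6241) = -47502 + 6280 = -41222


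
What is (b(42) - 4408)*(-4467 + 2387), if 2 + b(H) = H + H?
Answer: 8998080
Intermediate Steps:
b(H) = -2 + 2*H (b(H) = -2 + (H + H) = -2 + 2*H)
(b(42) - 4408)*(-4467 + 2387) = ((-2 + 2*42) - 4408)*(-4467 + 2387) = ((-2 + 84) - 4408)*(-2080) = (82 - 4408)*(-2080) = -4326*(-2080) = 8998080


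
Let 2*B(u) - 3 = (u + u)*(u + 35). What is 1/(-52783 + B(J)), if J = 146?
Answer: -2/52711 ≈ -3.7943e-5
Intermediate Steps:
B(u) = 3/2 + u*(35 + u) (B(u) = 3/2 + ((u + u)*(u + 35))/2 = 3/2 + ((2*u)*(35 + u))/2 = 3/2 + (2*u*(35 + u))/2 = 3/2 + u*(35 + u))
1/(-52783 + B(J)) = 1/(-52783 + (3/2 + 146**2 + 35*146)) = 1/(-52783 + (3/2 + 21316 + 5110)) = 1/(-52783 + 52855/2) = 1/(-52711/2) = -2/52711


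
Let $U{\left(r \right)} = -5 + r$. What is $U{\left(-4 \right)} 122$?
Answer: $-1098$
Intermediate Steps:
$U{\left(-4 \right)} 122 = \left(-5 - 4\right) 122 = \left(-9\right) 122 = -1098$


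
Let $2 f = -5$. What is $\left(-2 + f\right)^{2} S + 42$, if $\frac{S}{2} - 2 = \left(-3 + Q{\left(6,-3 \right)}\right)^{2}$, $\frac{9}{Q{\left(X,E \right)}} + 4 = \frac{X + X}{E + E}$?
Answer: $\frac{7545}{8} \approx 943.13$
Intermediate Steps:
$Q{\left(X,E \right)} = \frac{9}{-4 + \frac{X}{E}}$ ($Q{\left(X,E \right)} = \frac{9}{-4 + \frac{X + X}{E + E}} = \frac{9}{-4 + \frac{2 X}{2 E}} = \frac{9}{-4 + 2 X \frac{1}{2 E}} = \frac{9}{-4 + \frac{X}{E}}$)
$f = - \frac{5}{2}$ ($f = \frac{1}{2} \left(-5\right) = - \frac{5}{2} \approx -2.5$)
$S = \frac{89}{2}$ ($S = 4 + 2 \left(-3 - - \frac{27}{\left(-1\right) 6 + 4 \left(-3\right)}\right)^{2} = 4 + 2 \left(-3 - - \frac{27}{-6 - 12}\right)^{2} = 4 + 2 \left(-3 - - \frac{27}{-18}\right)^{2} = 4 + 2 \left(-3 - \left(-27\right) \left(- \frac{1}{18}\right)\right)^{2} = 4 + 2 \left(-3 - \frac{3}{2}\right)^{2} = 4 + 2 \left(- \frac{9}{2}\right)^{2} = 4 + 2 \cdot \frac{81}{4} = 4 + \frac{81}{2} = \frac{89}{2} \approx 44.5$)
$\left(-2 + f\right)^{2} S + 42 = \left(-2 - \frac{5}{2}\right)^{2} \cdot \frac{89}{2} + 42 = \left(- \frac{9}{2}\right)^{2} \cdot \frac{89}{2} + 42 = \frac{81}{4} \cdot \frac{89}{2} + 42 = \frac{7209}{8} + 42 = \frac{7545}{8}$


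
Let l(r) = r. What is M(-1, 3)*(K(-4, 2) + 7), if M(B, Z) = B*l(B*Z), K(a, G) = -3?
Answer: 12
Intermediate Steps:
M(B, Z) = Z*B**2 (M(B, Z) = B*(B*Z) = Z*B**2)
M(-1, 3)*(K(-4, 2) + 7) = (3*(-1)**2)*(-3 + 7) = (3*1)*4 = 3*4 = 12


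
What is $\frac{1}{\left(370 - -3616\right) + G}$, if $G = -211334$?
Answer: $- \frac{1}{207348} \approx -4.8228 \cdot 10^{-6}$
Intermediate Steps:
$\frac{1}{\left(370 - -3616\right) + G} = \frac{1}{\left(370 - -3616\right) - 211334} = \frac{1}{\left(370 + 3616\right) - 211334} = \frac{1}{3986 - 211334} = \frac{1}{-207348} = - \frac{1}{207348}$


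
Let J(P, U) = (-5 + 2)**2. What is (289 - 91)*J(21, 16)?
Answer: 1782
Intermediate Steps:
J(P, U) = 9 (J(P, U) = (-3)**2 = 9)
(289 - 91)*J(21, 16) = (289 - 91)*9 = 198*9 = 1782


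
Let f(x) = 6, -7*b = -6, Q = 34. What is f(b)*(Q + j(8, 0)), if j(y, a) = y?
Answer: 252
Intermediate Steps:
b = 6/7 (b = -⅐*(-6) = 6/7 ≈ 0.85714)
f(b)*(Q + j(8, 0)) = 6*(34 + 8) = 6*42 = 252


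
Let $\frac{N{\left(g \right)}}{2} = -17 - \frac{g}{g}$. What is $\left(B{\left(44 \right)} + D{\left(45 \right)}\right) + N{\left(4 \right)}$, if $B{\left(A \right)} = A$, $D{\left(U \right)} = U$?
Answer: $53$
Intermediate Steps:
$N{\left(g \right)} = -36$ ($N{\left(g \right)} = 2 \left(-17 - \frac{g}{g}\right) = 2 \left(-17 - 1\right) = 2 \left(-18\right) = -36$)
$\left(B{\left(44 \right)} + D{\left(45 \right)}\right) + N{\left(4 \right)} = \left(44 + 45\right) - 36 = 89 - 36 = 53$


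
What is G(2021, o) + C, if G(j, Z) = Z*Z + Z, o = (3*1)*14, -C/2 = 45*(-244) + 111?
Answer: 23544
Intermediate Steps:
C = 21738 (C = -2*(45*(-244) + 111) = -2*(-10980 + 111) = -2*(-10869) = 21738)
o = 42 (o = 3*14 = 42)
G(j, Z) = Z + Z² (G(j, Z) = Z² + Z = Z + Z²)
G(2021, o) + C = 42*(1 + 42) + 21738 = 42*43 + 21738 = 1806 + 21738 = 23544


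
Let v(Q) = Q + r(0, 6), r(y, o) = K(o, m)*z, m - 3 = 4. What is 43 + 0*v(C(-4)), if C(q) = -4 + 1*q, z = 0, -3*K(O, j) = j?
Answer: 43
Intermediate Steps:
m = 7 (m = 3 + 4 = 7)
K(O, j) = -j/3
C(q) = -4 + q
r(y, o) = 0 (r(y, o) = -1/3*7*0 = -7/3*0 = 0)
v(Q) = Q (v(Q) = Q + 0 = Q)
43 + 0*v(C(-4)) = 43 + 0*(-4 - 4) = 43 + 0*(-8) = 43 + 0 = 43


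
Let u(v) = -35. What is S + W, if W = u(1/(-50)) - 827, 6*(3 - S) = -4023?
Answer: -377/2 ≈ -188.50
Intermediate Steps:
S = 1347/2 (S = 3 - 1/6*(-4023) = 3 + 1341/2 = 1347/2 ≈ 673.50)
W = -862 (W = -35 - 827 = -862)
S + W = 1347/2 - 862 = -377/2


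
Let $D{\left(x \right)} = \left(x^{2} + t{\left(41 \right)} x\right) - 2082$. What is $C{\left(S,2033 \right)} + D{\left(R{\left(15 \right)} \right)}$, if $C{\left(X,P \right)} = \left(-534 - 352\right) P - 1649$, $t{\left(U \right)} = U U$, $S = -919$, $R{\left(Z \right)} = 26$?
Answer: $-1760587$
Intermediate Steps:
$t{\left(U \right)} = U^{2}$
$D{\left(x \right)} = -2082 + x^{2} + 1681 x$ ($D{\left(x \right)} = \left(x^{2} + 41^{2} x\right) - 2082 = \left(x^{2} + 1681 x\right) - 2082 = -2082 + x^{2} + 1681 x$)
$C{\left(X,P \right)} = -1649 - 886 P$ ($C{\left(X,P \right)} = \left(-534 - 352\right) P - 1649 = - 886 P - 1649 = -1649 - 886 P$)
$C{\left(S,2033 \right)} + D{\left(R{\left(15 \right)} \right)} = \left(-1649 - 1801238\right) + \left(-2082 + 26^{2} + 1681 \cdot 26\right) = \left(-1649 - 1801238\right) + \left(-2082 + 676 + 43706\right) = -1802887 + 42300 = -1760587$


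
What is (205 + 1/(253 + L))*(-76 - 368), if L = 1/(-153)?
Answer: -880817523/9677 ≈ -91022.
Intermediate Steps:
L = -1/153 ≈ -0.0065359
(205 + 1/(253 + L))*(-76 - 368) = (205 + 1/(253 - 1/153))*(-76 - 368) = (205 + 1/(38708/153))*(-444) = (205 + 153/38708)*(-444) = (7935293/38708)*(-444) = -880817523/9677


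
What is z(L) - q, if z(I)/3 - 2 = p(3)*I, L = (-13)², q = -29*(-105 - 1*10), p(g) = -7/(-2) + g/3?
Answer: -2095/2 ≈ -1047.5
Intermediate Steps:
p(g) = 7/2 + g/3 (p(g) = -7*(-½) + g*(⅓) = 7/2 + g/3)
q = 3335 (q = -29*(-105 - 10) = -29*(-115) = 3335)
L = 169
z(I) = 6 + 27*I/2 (z(I) = 6 + 3*((7/2 + (⅓)*3)*I) = 6 + 3*((7/2 + 1)*I) = 6 + 3*(9*I/2) = 6 + 27*I/2)
z(L) - q = (6 + (27/2)*169) - 1*3335 = (6 + 4563/2) - 3335 = 4575/2 - 3335 = -2095/2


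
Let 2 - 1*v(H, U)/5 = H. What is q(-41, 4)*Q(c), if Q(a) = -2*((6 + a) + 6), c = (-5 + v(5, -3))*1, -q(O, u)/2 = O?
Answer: 1312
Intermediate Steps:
v(H, U) = 10 - 5*H
q(O, u) = -2*O
c = -20 (c = (-5 + (10 - 5*5))*1 = (-5 + (10 - 25))*1 = (-5 - 15)*1 = -20*1 = -20)
Q(a) = -24 - 2*a (Q(a) = -2*(12 + a) = -24 - 2*a)
q(-41, 4)*Q(c) = (-2*(-41))*(-24 - 2*(-20)) = 82*(-24 + 40) = 82*16 = 1312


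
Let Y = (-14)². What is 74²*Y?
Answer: 1073296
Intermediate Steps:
Y = 196
74²*Y = 74²*196 = 5476*196 = 1073296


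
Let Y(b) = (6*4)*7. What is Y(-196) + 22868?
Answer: 23036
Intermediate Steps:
Y(b) = 168 (Y(b) = 24*7 = 168)
Y(-196) + 22868 = 168 + 22868 = 23036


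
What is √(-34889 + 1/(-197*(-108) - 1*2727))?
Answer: 2*I*√37049684435/2061 ≈ 186.79*I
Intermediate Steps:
√(-34889 + 1/(-197*(-108) - 1*2727)) = √(-34889 + 1/(21276 - 2727)) = √(-34889 + 1/18549) = √(-647156060/18549) = 2*I*√37049684435/2061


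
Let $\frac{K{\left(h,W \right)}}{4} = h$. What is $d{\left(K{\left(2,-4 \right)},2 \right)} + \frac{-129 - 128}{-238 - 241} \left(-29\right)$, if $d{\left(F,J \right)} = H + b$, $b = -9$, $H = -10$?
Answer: $- \frac{16554}{479} \approx -34.56$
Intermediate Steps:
$K{\left(h,W \right)} = 4 h$
$d{\left(F,J \right)} = -19$ ($d{\left(F,J \right)} = -10 - 9 = -19$)
$d{\left(K{\left(2,-4 \right)},2 \right)} + \frac{-129 - 128}{-238 - 241} \left(-29\right) = -19 + \frac{-129 - 128}{-238 - 241} \left(-29\right) = -19 + - \frac{257}{-479} \left(-29\right) = -19 + \left(-257\right) \left(- \frac{1}{479}\right) \left(-29\right) = -19 + \frac{257}{479} \left(-29\right) = -19 - \frac{7453}{479} = - \frac{16554}{479}$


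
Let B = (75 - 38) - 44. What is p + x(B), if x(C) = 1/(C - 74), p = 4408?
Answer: 357047/81 ≈ 4408.0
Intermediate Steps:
B = -7 (B = 37 - 44 = -7)
x(C) = 1/(-74 + C)
p + x(B) = 4408 + 1/(-74 - 7) = 4408 + 1/(-81) = 4408 - 1/81 = 357047/81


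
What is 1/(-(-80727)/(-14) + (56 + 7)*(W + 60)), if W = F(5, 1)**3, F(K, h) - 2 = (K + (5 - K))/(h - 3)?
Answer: -56/111669 ≈ -0.00050148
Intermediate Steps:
F(K, h) = 2 + 5/(-3 + h) (F(K, h) = 2 + (K + (5 - K))/(h - 3) = 2 + 5/(-3 + h))
W = -1/8 (W = ((-1 + 2*1)/(-3 + 1))**3 = ((-1 + 2)/(-2))**3 = (-1/2*1)**3 = (-1/2)**3 = -1/8 ≈ -0.12500)
1/(-(-80727)/(-14) + (56 + 7)*(W + 60)) = 1/(-(-80727)/(-14) + (56 + 7)*(-1/8 + 60)) = 1/(-(-80727)*(-1)/14 + 63*(479/8)) = 1/(-213*379/14 + 30177/8) = 1/(-80727/14 + 30177/8) = 1/(-111669/56) = -56/111669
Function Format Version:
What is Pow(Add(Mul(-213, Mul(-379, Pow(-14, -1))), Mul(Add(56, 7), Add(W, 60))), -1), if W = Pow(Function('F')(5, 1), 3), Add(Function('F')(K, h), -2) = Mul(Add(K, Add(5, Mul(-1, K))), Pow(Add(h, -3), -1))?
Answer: Rational(-56, 111669) ≈ -0.00050148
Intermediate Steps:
Function('F')(K, h) = Add(2, Mul(5, Pow(Add(-3, h), -1))) (Function('F')(K, h) = Add(2, Mul(Add(K, Add(5, Mul(-1, K))), Pow(Add(h, -3), -1))) = Add(2, Mul(5, Pow(Add(-3, h), -1))))
W = Rational(-1, 8) (W = Pow(Mul(Pow(Add(-3, 1), -1), Add(-1, Mul(2, 1))), 3) = Pow(Mul(Pow(-2, -1), Add(-1, 2)), 3) = Pow(Mul(Rational(-1, 2), 1), 3) = Pow(Rational(-1, 2), 3) = Rational(-1, 8) ≈ -0.12500)
Pow(Add(Mul(-213, Mul(-379, Pow(-14, -1))), Mul(Add(56, 7), Add(W, 60))), -1) = Pow(Add(Mul(-213, Mul(-379, Pow(-14, -1))), Mul(Add(56, 7), Add(Rational(-1, 8), 60))), -1) = Pow(Add(Mul(-213, Mul(-379, Rational(-1, 14))), Mul(63, Rational(479, 8))), -1) = Pow(Add(Mul(-213, Rational(379, 14)), Rational(30177, 8)), -1) = Pow(Add(Rational(-80727, 14), Rational(30177, 8)), -1) = Pow(Rational(-111669, 56), -1) = Rational(-56, 111669)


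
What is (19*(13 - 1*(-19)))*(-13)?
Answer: -7904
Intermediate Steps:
(19*(13 - 1*(-19)))*(-13) = (19*(13 + 19))*(-13) = (19*32)*(-13) = 608*(-13) = -7904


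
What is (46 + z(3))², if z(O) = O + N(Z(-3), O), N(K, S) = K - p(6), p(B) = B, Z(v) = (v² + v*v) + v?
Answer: 3364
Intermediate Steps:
Z(v) = v + 2*v² (Z(v) = (v² + v²) + v = 2*v² + v = v + 2*v²)
N(K, S) = -6 + K (N(K, S) = K - 1*6 = K - 6 = -6 + K)
z(O) = 9 + O (z(O) = O + (-6 - 3*(1 + 2*(-3))) = O + (-6 - 3*(1 - 6)) = O + (-6 - 3*(-5)) = O + (-6 + 15) = O + 9 = 9 + O)
(46 + z(3))² = (46 + (9 + 3))² = (46 + 12)² = 58² = 3364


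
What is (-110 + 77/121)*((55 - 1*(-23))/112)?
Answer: -46917/616 ≈ -76.164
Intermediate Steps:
(-110 + 77/121)*((55 - 1*(-23))/112) = (-110 + 77*(1/121))*((55 + 23)*(1/112)) = (-110 + 7/11)*(78*(1/112)) = -1203/11*39/56 = -46917/616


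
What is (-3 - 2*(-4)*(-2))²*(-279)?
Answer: -100719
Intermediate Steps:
(-3 - 2*(-4)*(-2))²*(-279) = (-3 + 8*(-2))²*(-279) = (-3 - 16)²*(-279) = (-19)²*(-279) = 361*(-279) = -100719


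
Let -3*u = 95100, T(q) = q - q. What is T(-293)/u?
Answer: 0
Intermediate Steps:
T(q) = 0
u = -31700 (u = -1/3*95100 = -31700)
T(-293)/u = 0/(-31700) = 0*(-1/31700) = 0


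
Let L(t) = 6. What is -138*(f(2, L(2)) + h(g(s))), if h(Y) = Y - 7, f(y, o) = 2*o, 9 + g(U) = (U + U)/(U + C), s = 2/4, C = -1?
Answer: 828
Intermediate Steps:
s = ½ (s = 2*(¼) = ½ ≈ 0.50000)
g(U) = -9 + 2*U/(-1 + U) (g(U) = -9 + (U + U)/(U - 1) = -9 + (2*U)/(-1 + U) = -9 + 2*U/(-1 + U))
h(Y) = -7 + Y
-138*(f(2, L(2)) + h(g(s))) = -138*(2*6 + (-7 + (9 - 7*½)/(-1 + ½))) = -138*(12 + (-7 + (9 - 7/2)/(-½))) = -138*(12 + (-7 - 2*11/2)) = -138*(12 + (-7 - 11)) = -138*(12 - 18) = -138*(-6) = 828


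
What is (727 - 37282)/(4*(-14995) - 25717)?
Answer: 36555/85697 ≈ 0.42656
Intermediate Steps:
(727 - 37282)/(4*(-14995) - 25717) = -36555/(-59980 - 25717) = -36555/(-85697) = -36555*(-1/85697) = 36555/85697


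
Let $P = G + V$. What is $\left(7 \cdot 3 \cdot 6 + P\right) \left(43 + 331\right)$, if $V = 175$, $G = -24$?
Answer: $103598$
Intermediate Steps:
$P = 151$ ($P = -24 + 175 = 151$)
$\left(7 \cdot 3 \cdot 6 + P\right) \left(43 + 331\right) = \left(7 \cdot 3 \cdot 6 + 151\right) \left(43 + 331\right) = \left(21 \cdot 6 + 151\right) 374 = \left(126 + 151\right) 374 = 277 \cdot 374 = 103598$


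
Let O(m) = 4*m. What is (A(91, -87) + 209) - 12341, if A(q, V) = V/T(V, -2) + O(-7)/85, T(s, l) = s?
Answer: -1031163/85 ≈ -12131.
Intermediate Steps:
A(q, V) = 57/85 (A(q, V) = V/V + (4*(-7))/85 = 1 - 28*1/85 = 1 - 28/85 = 57/85)
(A(91, -87) + 209) - 12341 = (57/85 + 209) - 12341 = 17822/85 - 12341 = -1031163/85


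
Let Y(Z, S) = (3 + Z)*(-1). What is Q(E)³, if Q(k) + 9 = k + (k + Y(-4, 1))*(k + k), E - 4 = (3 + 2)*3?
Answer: 456533000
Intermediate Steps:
Y(Z, S) = -3 - Z
E = 19 (E = 4 + (3 + 2)*3 = 4 + 5*3 = 4 + 15 = 19)
Q(k) = -9 + k + 2*k*(1 + k) (Q(k) = -9 + (k + (k + (-3 - 1*(-4)))*(k + k)) = -9 + (k + (k + (-3 + 4))*(2*k)) = -9 + (k + (k + 1)*(2*k)) = -9 + (k + (1 + k)*(2*k)) = -9 + (k + 2*k*(1 + k)) = -9 + k + 2*k*(1 + k))
Q(E)³ = (-9 + 2*19² + 3*19)³ = (-9 + 2*361 + 57)³ = (-9 + 722 + 57)³ = 770³ = 456533000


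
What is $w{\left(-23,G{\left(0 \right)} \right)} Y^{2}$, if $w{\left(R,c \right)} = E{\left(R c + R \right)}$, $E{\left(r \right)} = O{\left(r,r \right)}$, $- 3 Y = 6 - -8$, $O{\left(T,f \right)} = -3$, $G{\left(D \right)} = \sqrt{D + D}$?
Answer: $- \frac{196}{3} \approx -65.333$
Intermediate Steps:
$G{\left(D \right)} = \sqrt{2} \sqrt{D}$ ($G{\left(D \right)} = \sqrt{2 D} = \sqrt{2} \sqrt{D}$)
$Y = - \frac{14}{3}$ ($Y = - \frac{6 - -8}{3} = - \frac{6 + 8}{3} = \left(- \frac{1}{3}\right) 14 = - \frac{14}{3} \approx -4.6667$)
$E{\left(r \right)} = -3$
$w{\left(R,c \right)} = -3$
$w{\left(-23,G{\left(0 \right)} \right)} Y^{2} = - 3 \left(- \frac{14}{3}\right)^{2} = \left(-3\right) \frac{196}{9} = - \frac{196}{3}$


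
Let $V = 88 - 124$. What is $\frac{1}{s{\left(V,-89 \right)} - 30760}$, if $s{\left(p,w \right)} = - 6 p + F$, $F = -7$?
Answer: $- \frac{1}{30551} \approx -3.2732 \cdot 10^{-5}$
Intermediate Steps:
$V = -36$
$s{\left(p,w \right)} = -7 - 6 p$ ($s{\left(p,w \right)} = - 6 p - 7 = -7 - 6 p$)
$\frac{1}{s{\left(V,-89 \right)} - 30760} = \frac{1}{\left(-7 - -216\right) - 30760} = \frac{1}{\left(-7 + 216\right) - 30760} = \frac{1}{209 - 30760} = \frac{1}{-30551} = - \frac{1}{30551}$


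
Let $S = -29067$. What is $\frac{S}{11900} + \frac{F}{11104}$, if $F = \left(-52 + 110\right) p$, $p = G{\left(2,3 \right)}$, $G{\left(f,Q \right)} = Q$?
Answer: $- \frac{40086171}{16517200} \approx -2.4269$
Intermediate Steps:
$p = 3$
$F = 174$ ($F = \left(-52 + 110\right) 3 = 58 \cdot 3 = 174$)
$\frac{S}{11900} + \frac{F}{11104} = - \frac{29067}{11900} + \frac{174}{11104} = \left(-29067\right) \frac{1}{11900} + 174 \cdot \frac{1}{11104} = - \frac{29067}{11900} + \frac{87}{5552} = - \frac{40086171}{16517200}$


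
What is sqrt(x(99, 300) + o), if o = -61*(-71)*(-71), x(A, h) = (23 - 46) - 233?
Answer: I*sqrt(307757) ≈ 554.76*I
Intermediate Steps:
x(A, h) = -256 (x(A, h) = -23 - 233 = -256)
o = -307501 (o = 4331*(-71) = -307501)
sqrt(x(99, 300) + o) = sqrt(-256 - 307501) = sqrt(-307757) = I*sqrt(307757)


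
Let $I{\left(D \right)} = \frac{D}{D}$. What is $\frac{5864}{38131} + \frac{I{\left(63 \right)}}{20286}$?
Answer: $\frac{118995235}{773525466} \approx 0.15383$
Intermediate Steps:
$I{\left(D \right)} = 1$
$\frac{5864}{38131} + \frac{I{\left(63 \right)}}{20286} = \frac{5864}{38131} + 1 \cdot \frac{1}{20286} = 5864 \cdot \frac{1}{38131} + 1 \cdot \frac{1}{20286} = \frac{5864}{38131} + \frac{1}{20286} = \frac{118995235}{773525466}$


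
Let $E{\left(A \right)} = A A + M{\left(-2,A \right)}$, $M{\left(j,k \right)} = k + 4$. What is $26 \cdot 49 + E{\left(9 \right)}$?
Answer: $1368$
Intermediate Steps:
$M{\left(j,k \right)} = 4 + k$
$E{\left(A \right)} = 4 + A + A^{2}$ ($E{\left(A \right)} = A A + \left(4 + A\right) = A^{2} + \left(4 + A\right) = 4 + A + A^{2}$)
$26 \cdot 49 + E{\left(9 \right)} = 26 \cdot 49 + \left(4 + 9 + 9^{2}\right) = 1274 + \left(4 + 9 + 81\right) = 1274 + 94 = 1368$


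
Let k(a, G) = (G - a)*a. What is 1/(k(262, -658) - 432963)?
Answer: -1/674003 ≈ -1.4837e-6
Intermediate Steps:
k(a, G) = a*(G - a)
1/(k(262, -658) - 432963) = 1/(262*(-658 - 1*262) - 432963) = 1/(262*(-658 - 262) - 432963) = 1/(262*(-920) - 432963) = 1/(-241040 - 432963) = 1/(-674003) = -1/674003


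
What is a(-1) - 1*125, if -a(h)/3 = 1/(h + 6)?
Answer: -628/5 ≈ -125.60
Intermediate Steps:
a(h) = -3/(6 + h) (a(h) = -3/(h + 6) = -3/(6 + h))
a(-1) - 1*125 = -3/(6 - 1) - 1*125 = -3/5 - 125 = -628/5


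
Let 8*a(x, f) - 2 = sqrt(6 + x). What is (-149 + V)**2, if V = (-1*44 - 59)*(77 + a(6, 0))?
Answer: 262820689/4 + 3339569*sqrt(3)/8 ≈ 6.6428e+7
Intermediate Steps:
a(x, f) = 1/4 + sqrt(6 + x)/8
V = -31827/4 - 103*sqrt(3)/4 (V = (-1*44 - 59)*(77 + (1/4 + sqrt(6 + 6)/8)) = (-44 - 59)*(77 + (1/4 + sqrt(12)/8)) = -103*(77 + (1/4 + (2*sqrt(3))/8)) = -103*(77 + (1/4 + sqrt(3)/4)) = -103*(309/4 + sqrt(3)/4) = -31827/4 - 103*sqrt(3)/4 ≈ -8001.4)
(-149 + V)**2 = (-149 + (-31827/4 - 103*sqrt(3)/4))**2 = (-32423/4 - 103*sqrt(3)/4)**2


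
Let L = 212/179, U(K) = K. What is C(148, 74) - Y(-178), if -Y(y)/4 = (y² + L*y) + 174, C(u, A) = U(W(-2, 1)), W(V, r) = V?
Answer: 22659026/179 ≈ 1.2659e+5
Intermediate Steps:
L = 212/179 (L = 212*(1/179) = 212/179 ≈ 1.1844)
C(u, A) = -2
Y(y) = -696 - 4*y² - 848*y/179 (Y(y) = -4*((y² + 212*y/179) + 174) = -4*(174 + y² + 212*y/179) = -696 - 4*y² - 848*y/179)
C(148, 74) - Y(-178) = -2 - (-696 - 4*(-178)² - 848/179*(-178)) = -2 - (-696 - 4*31684 + 150944/179) = -2 - (-696 - 126736 + 150944/179) = -2 - 1*(-22659384/179) = -2 + 22659384/179 = 22659026/179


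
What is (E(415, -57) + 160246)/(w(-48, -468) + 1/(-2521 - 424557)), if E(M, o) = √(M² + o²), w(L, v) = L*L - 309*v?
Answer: 68437541188/62744591447 + 427078*√175474/62744591447 ≈ 1.0936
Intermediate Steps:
w(L, v) = L² - 309*v
(E(415, -57) + 160246)/(w(-48, -468) + 1/(-2521 - 424557)) = (√(415² + (-57)²) + 160246)/(((-48)² - 309*(-468)) + 1/(-2521 - 424557)) = (√(172225 + 3249) + 160246)/((2304 + 144612) + 1/(-427078)) = (√175474 + 160246)/(146916 - 1/427078) = (160246 + √175474)/(62744591447/427078) = (160246 + √175474)*(427078/62744591447) = 68437541188/62744591447 + 427078*√175474/62744591447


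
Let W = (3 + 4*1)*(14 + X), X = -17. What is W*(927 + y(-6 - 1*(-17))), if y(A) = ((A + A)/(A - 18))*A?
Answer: -18741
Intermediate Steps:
y(A) = 2*A²/(-18 + A) (y(A) = ((2*A)/(-18 + A))*A = (2*A/(-18 + A))*A = 2*A²/(-18 + A))
W = -21 (W = (3 + 4*1)*(14 - 17) = (3 + 4)*(-3) = 7*(-3) = -21)
W*(927 + y(-6 - 1*(-17))) = -21*(927 + 2*(-6 - 1*(-17))²/(-18 + (-6 - 1*(-17)))) = -21*(927 + 2*(-6 + 17)²/(-18 + (-6 + 17))) = -21*(927 + 2*11²/(-18 + 11)) = -21*(927 + 2*121/(-7)) = -21*(927 + 2*121*(-⅐)) = -21*(927 - 242/7) = -21*6247/7 = -18741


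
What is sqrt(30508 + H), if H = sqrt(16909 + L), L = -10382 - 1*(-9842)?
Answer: sqrt(30508 + sqrt(16369)) ≈ 175.03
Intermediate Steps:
L = -540 (L = -10382 + 9842 = -540)
H = sqrt(16369) (H = sqrt(16909 - 540) = sqrt(16369) ≈ 127.94)
sqrt(30508 + H) = sqrt(30508 + sqrt(16369))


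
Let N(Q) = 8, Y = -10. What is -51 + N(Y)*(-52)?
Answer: -467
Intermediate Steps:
-51 + N(Y)*(-52) = -51 + 8*(-52) = -51 - 416 = -467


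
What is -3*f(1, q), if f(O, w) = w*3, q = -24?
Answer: 216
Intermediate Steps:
f(O, w) = 3*w
-3*f(1, q) = -9*(-24) = -3*(-72) = 216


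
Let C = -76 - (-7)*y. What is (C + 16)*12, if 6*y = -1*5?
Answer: -790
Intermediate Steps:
y = -⅚ (y = (-1*5)/6 = (⅙)*(-5) = -⅚ ≈ -0.83333)
C = -491/6 (C = -76 - (-7)*(-5)/6 = -76 - 1*35/6 = -76 - 35/6 = -491/6 ≈ -81.833)
(C + 16)*12 = (-491/6 + 16)*12 = -395/6*12 = -790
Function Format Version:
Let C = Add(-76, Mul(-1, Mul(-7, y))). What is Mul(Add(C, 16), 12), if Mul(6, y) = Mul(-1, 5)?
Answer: -790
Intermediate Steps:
y = Rational(-5, 6) (y = Mul(Rational(1, 6), Mul(-1, 5)) = Mul(Rational(1, 6), -5) = Rational(-5, 6) ≈ -0.83333)
C = Rational(-491, 6) (C = Add(-76, Mul(-1, Mul(-7, Rational(-5, 6)))) = Add(-76, Mul(-1, Rational(35, 6))) = Add(-76, Rational(-35, 6)) = Rational(-491, 6) ≈ -81.833)
Mul(Add(C, 16), 12) = Mul(Add(Rational(-491, 6), 16), 12) = Mul(Rational(-395, 6), 12) = -790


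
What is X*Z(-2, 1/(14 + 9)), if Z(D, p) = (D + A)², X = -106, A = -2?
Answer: -1696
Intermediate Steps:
Z(D, p) = (-2 + D)² (Z(D, p) = (D - 2)² = (-2 + D)²)
X*Z(-2, 1/(14 + 9)) = -106*(-2 - 2)² = -106*(-4)² = -106*16 = -1696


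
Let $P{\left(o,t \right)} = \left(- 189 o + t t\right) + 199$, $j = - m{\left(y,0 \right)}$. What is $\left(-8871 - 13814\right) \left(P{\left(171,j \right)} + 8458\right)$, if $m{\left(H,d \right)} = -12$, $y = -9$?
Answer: $533505830$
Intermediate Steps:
$j = 12$ ($j = \left(-1\right) \left(-12\right) = 12$)
$P{\left(o,t \right)} = 199 + t^{2} - 189 o$ ($P{\left(o,t \right)} = \left(- 189 o + t^{2}\right) + 199 = \left(t^{2} - 189 o\right) + 199 = 199 + t^{2} - 189 o$)
$\left(-8871 - 13814\right) \left(P{\left(171,j \right)} + 8458\right) = \left(-8871 - 13814\right) \left(\left(199 + 12^{2} - 32319\right) + 8458\right) = - 22685 \left(\left(199 + 144 - 32319\right) + 8458\right) = - 22685 \left(-31976 + 8458\right) = \left(-22685\right) \left(-23518\right) = 533505830$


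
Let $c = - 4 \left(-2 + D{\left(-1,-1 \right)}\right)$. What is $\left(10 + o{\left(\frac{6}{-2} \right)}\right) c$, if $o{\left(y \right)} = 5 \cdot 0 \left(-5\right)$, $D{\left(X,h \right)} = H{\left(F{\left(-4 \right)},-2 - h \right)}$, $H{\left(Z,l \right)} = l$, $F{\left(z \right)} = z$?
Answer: $120$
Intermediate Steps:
$D{\left(X,h \right)} = -2 - h$
$o{\left(y \right)} = 0$ ($o{\left(y \right)} = 0 \left(-5\right) = 0$)
$c = 12$ ($c = - 4 \left(-2 - 1\right) = \left(-4\right) \left(-3\right) = 12$)
$\left(10 + o{\left(\frac{6}{-2} \right)}\right) c = \left(10 + 0\right) 12 = 10 \cdot 12 = 120$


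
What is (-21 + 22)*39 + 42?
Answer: 81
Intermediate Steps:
(-21 + 22)*39 + 42 = 1*39 + 42 = 39 + 42 = 81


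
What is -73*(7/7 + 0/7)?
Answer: -73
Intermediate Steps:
-73*(7/7 + 0/7) = -73*(7*(⅐) + 0*(⅐)) = -73*(1 + 0) = -73*1 = -73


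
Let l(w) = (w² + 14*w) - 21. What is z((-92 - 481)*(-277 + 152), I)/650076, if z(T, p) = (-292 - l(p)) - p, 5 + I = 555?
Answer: -311021/650076 ≈ -0.47844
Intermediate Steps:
I = 550 (I = -5 + 555 = 550)
l(w) = -21 + w² + 14*w
z(T, p) = -271 - p² - 15*p (z(T, p) = (-292 - (-21 + p² + 14*p)) - p = (-292 + (21 - p² - 14*p)) - p = (-271 - p² - 14*p) - p = -271 - p² - 15*p)
z((-92 - 481)*(-277 + 152), I)/650076 = (-271 - 1*550² - 15*550)/650076 = (-271 - 1*302500 - 8250)*(1/650076) = (-271 - 302500 - 8250)*(1/650076) = -311021*1/650076 = -311021/650076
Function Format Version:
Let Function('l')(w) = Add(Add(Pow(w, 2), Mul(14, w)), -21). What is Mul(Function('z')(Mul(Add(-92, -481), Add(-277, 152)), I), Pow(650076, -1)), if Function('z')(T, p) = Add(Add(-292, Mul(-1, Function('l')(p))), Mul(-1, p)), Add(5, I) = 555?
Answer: Rational(-311021, 650076) ≈ -0.47844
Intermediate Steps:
I = 550 (I = Add(-5, 555) = 550)
Function('l')(w) = Add(-21, Pow(w, 2), Mul(14, w))
Function('z')(T, p) = Add(-271, Mul(-1, Pow(p, 2)), Mul(-15, p)) (Function('z')(T, p) = Add(Add(-292, Mul(-1, Add(-21, Pow(p, 2), Mul(14, p)))), Mul(-1, p)) = Add(Add(-292, Add(21, Mul(-1, Pow(p, 2)), Mul(-14, p))), Mul(-1, p)) = Add(Add(-271, Mul(-1, Pow(p, 2)), Mul(-14, p)), Mul(-1, p)) = Add(-271, Mul(-1, Pow(p, 2)), Mul(-15, p)))
Mul(Function('z')(Mul(Add(-92, -481), Add(-277, 152)), I), Pow(650076, -1)) = Mul(Add(-271, Mul(-1, Pow(550, 2)), Mul(-15, 550)), Pow(650076, -1)) = Mul(Add(-271, Mul(-1, 302500), -8250), Rational(1, 650076)) = Mul(Add(-271, -302500, -8250), Rational(1, 650076)) = Mul(-311021, Rational(1, 650076)) = Rational(-311021, 650076)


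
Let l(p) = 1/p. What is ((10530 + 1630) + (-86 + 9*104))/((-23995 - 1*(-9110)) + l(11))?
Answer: -71555/81867 ≈ -0.87404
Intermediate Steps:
((10530 + 1630) + (-86 + 9*104))/((-23995 - 1*(-9110)) + l(11)) = ((10530 + 1630) + (-86 + 9*104))/((-23995 - 1*(-9110)) + 1/11) = (12160 + (-86 + 936))/((-23995 + 9110) + 1/11) = (12160 + 850)/(-14885 + 1/11) = 13010/(-163734/11) = 13010*(-11/163734) = -71555/81867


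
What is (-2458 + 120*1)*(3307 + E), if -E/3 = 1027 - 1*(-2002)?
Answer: 13513640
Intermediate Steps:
E = -9087 (E = -3*(1027 - 1*(-2002)) = -3*(1027 + 2002) = -3*3029 = -9087)
(-2458 + 120*1)*(3307 + E) = (-2458 + 120*1)*(3307 - 9087) = (-2458 + 120)*(-5780) = -2338*(-5780) = 13513640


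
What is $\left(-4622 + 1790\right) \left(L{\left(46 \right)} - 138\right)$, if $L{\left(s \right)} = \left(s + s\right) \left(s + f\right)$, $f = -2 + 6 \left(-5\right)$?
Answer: $-3256800$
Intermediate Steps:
$f = -32$ ($f = -2 - 30 = -32$)
$L{\left(s \right)} = 2 s \left(-32 + s\right)$ ($L{\left(s \right)} = \left(s + s\right) \left(s - 32\right) = 2 s \left(-32 + s\right)$)
$\left(-4622 + 1790\right) \left(L{\left(46 \right)} - 138\right) = \left(-4622 + 1790\right) \left(2 \cdot 46 \left(-32 + 46\right) - 138\right) = - 2832 \left(2 \cdot 46 \cdot 14 - 138\right) = - 2832 \left(1288 - 138\right) = \left(-2832\right) 1150 = -3256800$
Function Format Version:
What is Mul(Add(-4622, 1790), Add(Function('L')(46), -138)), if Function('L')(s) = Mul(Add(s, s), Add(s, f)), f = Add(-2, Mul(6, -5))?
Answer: -3256800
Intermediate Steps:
f = -32 (f = Add(-2, -30) = -32)
Function('L')(s) = Mul(2, s, Add(-32, s)) (Function('L')(s) = Mul(Add(s, s), Add(s, -32)) = Mul(Mul(2, s), Add(-32, s)) = Mul(2, s, Add(-32, s)))
Mul(Add(-4622, 1790), Add(Function('L')(46), -138)) = Mul(Add(-4622, 1790), Add(Mul(2, 46, Add(-32, 46)), -138)) = Mul(-2832, Add(Mul(2, 46, 14), -138)) = Mul(-2832, Add(1288, -138)) = Mul(-2832, 1150) = -3256800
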